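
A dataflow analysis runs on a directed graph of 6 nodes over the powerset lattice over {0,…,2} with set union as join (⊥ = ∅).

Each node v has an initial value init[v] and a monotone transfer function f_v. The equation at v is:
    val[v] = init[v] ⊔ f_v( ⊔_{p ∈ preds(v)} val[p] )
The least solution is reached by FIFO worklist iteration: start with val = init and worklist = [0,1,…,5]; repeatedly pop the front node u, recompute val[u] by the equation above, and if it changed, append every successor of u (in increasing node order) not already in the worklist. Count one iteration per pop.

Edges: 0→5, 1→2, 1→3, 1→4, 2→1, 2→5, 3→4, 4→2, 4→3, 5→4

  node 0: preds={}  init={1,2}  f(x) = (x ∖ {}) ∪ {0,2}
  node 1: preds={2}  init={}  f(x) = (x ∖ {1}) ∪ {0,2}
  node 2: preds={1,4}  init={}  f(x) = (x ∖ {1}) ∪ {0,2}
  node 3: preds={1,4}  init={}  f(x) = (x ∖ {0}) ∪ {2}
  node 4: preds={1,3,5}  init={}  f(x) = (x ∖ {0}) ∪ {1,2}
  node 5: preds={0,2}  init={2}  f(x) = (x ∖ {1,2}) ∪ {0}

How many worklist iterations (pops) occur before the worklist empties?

10

Iteration log — 10 steps:
  step 1. node 0  ⊔preds={}  new={0,1,2}  old={1,2}  +wl: 
  step 2. node 1  ⊔preds={}  new={0,2}  old={}  +wl: 
  step 3. node 2  ⊔preds={0,2}  new={0,2}  old={}  +wl: 1
  step 4. node 3  ⊔preds={0,2}  new={2}  old={}  +wl: 
  step 5. node 4  ⊔preds={0,2}  new={1,2}  old={}  +wl: 2,3
  step 6. node 5  ⊔preds={0,1,2}  new={0,2}  old={2}  +wl: 4
  step 7. node 1  ⊔preds={0,2}  new={0,2}  stable
  step 8. node 2  ⊔preds={0,1,2}  new={0,2}  stable
  step 9. node 3  ⊔preds={0,1,2}  new={1,2}  old={2}  +wl: 
  step 10. node 4  ⊔preds={0,1,2}  new={1,2}  stable

Least fixpoint reached:
  node 0: {0,1,2}
  node 1: {0,2}
  node 2: {0,2}
  node 3: {1,2}
  node 4: {1,2}
  node 5: {0,2}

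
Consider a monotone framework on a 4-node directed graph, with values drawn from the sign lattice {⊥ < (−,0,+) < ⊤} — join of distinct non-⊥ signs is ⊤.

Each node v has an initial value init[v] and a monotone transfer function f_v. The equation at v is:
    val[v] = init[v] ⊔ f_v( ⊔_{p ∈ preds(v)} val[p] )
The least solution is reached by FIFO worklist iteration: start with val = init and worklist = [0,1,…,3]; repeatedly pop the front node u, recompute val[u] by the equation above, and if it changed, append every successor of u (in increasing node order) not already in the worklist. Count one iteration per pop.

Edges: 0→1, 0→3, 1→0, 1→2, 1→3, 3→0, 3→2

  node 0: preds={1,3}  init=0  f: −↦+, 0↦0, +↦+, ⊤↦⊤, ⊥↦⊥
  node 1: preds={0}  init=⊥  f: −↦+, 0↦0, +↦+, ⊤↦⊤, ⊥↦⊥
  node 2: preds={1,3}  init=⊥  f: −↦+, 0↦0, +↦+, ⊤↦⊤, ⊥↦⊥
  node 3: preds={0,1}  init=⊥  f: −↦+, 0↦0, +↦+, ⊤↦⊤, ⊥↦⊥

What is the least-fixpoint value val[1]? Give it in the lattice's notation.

0

Trace (6 dequeues):
  [1] u=0 | in ⊥ | out 0 | ==
  [2] u=1 | in 0 | out 0 | prev ⊥ | push {0}
  [3] u=2 | in 0 | out 0 | prev ⊥ | push {}
  [4] u=3 | in 0 | out 0 | prev ⊥ | push {2}
  [5] u=0 | in 0 | out 0 | ==
  [6] u=2 | in 0 | out 0 | ==

Converged values:
  [0] 0
  [1] 0
  [2] 0
  [3] 0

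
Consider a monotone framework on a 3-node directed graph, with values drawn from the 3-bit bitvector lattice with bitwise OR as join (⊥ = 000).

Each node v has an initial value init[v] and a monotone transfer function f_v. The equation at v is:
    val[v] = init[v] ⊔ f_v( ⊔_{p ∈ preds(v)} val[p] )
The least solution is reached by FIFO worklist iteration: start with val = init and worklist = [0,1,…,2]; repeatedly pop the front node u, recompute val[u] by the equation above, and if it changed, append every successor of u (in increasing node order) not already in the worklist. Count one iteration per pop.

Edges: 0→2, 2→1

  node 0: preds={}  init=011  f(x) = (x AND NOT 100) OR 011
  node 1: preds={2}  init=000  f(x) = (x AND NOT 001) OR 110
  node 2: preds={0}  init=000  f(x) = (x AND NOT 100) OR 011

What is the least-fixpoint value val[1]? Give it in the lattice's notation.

110

Iteration log — 4 steps:
  step 1. node 0  ⊔preds=000  new=011  stable
  step 2. node 1  ⊔preds=000  new=110  old=000  +wl: 
  step 3. node 2  ⊔preds=011  new=011  old=000  +wl: 1
  step 4. node 1  ⊔preds=011  new=110  stable

Least fixpoint reached:
  node 0: 011
  node 1: 110
  node 2: 011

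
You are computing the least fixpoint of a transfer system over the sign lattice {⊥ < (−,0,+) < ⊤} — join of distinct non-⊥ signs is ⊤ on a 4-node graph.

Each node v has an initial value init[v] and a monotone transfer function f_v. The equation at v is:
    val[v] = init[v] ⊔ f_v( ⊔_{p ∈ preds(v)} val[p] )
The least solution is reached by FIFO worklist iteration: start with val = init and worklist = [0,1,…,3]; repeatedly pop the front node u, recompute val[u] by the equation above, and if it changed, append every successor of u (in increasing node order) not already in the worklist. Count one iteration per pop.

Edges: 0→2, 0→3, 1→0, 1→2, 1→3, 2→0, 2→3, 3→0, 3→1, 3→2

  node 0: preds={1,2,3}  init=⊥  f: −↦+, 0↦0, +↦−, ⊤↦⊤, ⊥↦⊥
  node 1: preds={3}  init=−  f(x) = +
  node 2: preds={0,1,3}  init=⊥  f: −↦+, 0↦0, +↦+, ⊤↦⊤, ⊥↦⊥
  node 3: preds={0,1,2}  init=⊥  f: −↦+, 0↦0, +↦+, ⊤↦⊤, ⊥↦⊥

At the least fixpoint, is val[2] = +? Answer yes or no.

no

Trace (8 dequeues):
  [1] u=0 | in − | out + | prev ⊥ | push {}
  [2] u=1 | in ⊥ | out ⊤ | prev − | push {0}
  [3] u=2 | in ⊤ | out ⊤ | prev ⊥ | push {}
  [4] u=3 | in ⊤ | out ⊤ | prev ⊥ | push {1,2}
  [5] u=0 | in ⊤ | out ⊤ | prev + | push {3}
  [6] u=1 | in ⊤ | out ⊤ | ==
  [7] u=2 | in ⊤ | out ⊤ | ==
  [8] u=3 | in ⊤ | out ⊤ | ==

Converged values:
  [0] ⊤
  [1] ⊤
  [2] ⊤
  [3] ⊤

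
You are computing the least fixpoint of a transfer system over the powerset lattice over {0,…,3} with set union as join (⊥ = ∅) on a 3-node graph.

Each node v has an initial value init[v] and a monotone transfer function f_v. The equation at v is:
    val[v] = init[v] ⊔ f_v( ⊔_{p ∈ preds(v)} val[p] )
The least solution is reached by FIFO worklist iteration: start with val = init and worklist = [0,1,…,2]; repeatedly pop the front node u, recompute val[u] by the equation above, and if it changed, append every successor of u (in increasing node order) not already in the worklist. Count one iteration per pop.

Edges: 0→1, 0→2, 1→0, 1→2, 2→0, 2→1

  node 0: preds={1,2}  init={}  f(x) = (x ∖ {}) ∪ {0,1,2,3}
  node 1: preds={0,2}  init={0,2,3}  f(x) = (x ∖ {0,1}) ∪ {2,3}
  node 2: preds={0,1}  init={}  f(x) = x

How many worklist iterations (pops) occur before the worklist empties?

Trace (5 dequeues):
  [1] u=0 | in {0,2,3} | out {0,1,2,3} | prev {} | push {}
  [2] u=1 | in {0,1,2,3} | out {0,2,3} | ==
  [3] u=2 | in {0,1,2,3} | out {0,1,2,3} | prev {} | push {0,1}
  [4] u=0 | in {0,1,2,3} | out {0,1,2,3} | ==
  [5] u=1 | in {0,1,2,3} | out {0,2,3} | ==

Converged values:
  [0] {0,1,2,3}
  [1] {0,2,3}
  [2] {0,1,2,3}

5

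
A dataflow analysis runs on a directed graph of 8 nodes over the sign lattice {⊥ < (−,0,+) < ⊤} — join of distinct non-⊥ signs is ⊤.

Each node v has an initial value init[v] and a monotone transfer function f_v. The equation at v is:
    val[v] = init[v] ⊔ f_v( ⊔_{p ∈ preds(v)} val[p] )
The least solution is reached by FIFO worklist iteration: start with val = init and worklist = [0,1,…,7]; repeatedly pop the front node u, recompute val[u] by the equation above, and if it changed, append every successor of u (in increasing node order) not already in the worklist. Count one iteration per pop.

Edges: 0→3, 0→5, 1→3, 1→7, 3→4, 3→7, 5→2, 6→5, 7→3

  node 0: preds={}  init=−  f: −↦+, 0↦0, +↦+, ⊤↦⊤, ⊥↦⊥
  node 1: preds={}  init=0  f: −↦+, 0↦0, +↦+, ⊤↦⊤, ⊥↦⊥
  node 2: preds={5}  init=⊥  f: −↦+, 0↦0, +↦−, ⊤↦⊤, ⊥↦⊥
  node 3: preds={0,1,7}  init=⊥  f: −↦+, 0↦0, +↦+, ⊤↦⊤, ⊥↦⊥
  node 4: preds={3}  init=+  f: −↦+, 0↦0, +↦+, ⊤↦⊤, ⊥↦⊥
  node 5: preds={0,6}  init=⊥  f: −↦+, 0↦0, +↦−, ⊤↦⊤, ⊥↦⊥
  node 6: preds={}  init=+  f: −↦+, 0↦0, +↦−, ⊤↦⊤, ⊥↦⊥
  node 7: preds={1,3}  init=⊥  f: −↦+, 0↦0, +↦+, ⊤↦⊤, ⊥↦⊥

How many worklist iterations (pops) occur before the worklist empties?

10

Iteration log — 10 steps:
  step 1. node 0  ⊔preds=⊥  new=−  stable
  step 2. node 1  ⊔preds=⊥  new=0  stable
  step 3. node 2  ⊔preds=⊥  new=⊥  stable
  step 4. node 3  ⊔preds=⊤  new=⊤  old=⊥  +wl: 
  step 5. node 4  ⊔preds=⊤  new=⊤  old=+  +wl: 
  step 6. node 5  ⊔preds=⊤  new=⊤  old=⊥  +wl: 2
  step 7. node 6  ⊔preds=⊥  new=+  stable
  step 8. node 7  ⊔preds=⊤  new=⊤  old=⊥  +wl: 3
  step 9. node 2  ⊔preds=⊤  new=⊤  old=⊥  +wl: 
  step 10. node 3  ⊔preds=⊤  new=⊤  stable

Least fixpoint reached:
  node 0: −
  node 1: 0
  node 2: ⊤
  node 3: ⊤
  node 4: ⊤
  node 5: ⊤
  node 6: +
  node 7: ⊤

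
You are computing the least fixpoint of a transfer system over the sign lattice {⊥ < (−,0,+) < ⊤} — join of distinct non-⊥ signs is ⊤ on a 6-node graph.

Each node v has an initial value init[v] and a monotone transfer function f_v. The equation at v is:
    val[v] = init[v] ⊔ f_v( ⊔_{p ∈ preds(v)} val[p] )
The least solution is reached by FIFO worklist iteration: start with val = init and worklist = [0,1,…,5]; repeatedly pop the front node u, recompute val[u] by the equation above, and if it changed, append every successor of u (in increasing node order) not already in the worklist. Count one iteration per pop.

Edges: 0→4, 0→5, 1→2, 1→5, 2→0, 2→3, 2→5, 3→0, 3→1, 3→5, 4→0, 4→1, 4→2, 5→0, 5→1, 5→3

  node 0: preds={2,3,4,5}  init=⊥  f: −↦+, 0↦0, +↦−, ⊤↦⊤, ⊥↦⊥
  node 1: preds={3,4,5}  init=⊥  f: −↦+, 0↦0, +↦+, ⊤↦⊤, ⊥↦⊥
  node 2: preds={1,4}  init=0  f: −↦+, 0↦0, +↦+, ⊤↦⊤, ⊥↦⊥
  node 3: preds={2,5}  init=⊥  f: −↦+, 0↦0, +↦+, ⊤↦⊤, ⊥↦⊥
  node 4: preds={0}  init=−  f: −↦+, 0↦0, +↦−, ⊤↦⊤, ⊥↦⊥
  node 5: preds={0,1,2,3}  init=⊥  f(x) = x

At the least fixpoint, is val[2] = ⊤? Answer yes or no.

yes

Iteration log — 11 steps:
  step 1. node 0  ⊔preds=⊤  new=⊤  old=⊥  +wl: 
  step 2. node 1  ⊔preds=−  new=+  old=⊥  +wl: 
  step 3. node 2  ⊔preds=⊤  new=⊤  old=0  +wl: 0
  step 4. node 3  ⊔preds=⊤  new=⊤  old=⊥  +wl: 1
  step 5. node 4  ⊔preds=⊤  new=⊤  old=−  +wl: 2
  step 6. node 5  ⊔preds=⊤  new=⊤  old=⊥  +wl: 3
  step 7. node 0  ⊔preds=⊤  new=⊤  stable
  step 8. node 1  ⊔preds=⊤  new=⊤  old=+  +wl: 5
  step 9. node 2  ⊔preds=⊤  new=⊤  stable
  step 10. node 3  ⊔preds=⊤  new=⊤  stable
  step 11. node 5  ⊔preds=⊤  new=⊤  stable

Least fixpoint reached:
  node 0: ⊤
  node 1: ⊤
  node 2: ⊤
  node 3: ⊤
  node 4: ⊤
  node 5: ⊤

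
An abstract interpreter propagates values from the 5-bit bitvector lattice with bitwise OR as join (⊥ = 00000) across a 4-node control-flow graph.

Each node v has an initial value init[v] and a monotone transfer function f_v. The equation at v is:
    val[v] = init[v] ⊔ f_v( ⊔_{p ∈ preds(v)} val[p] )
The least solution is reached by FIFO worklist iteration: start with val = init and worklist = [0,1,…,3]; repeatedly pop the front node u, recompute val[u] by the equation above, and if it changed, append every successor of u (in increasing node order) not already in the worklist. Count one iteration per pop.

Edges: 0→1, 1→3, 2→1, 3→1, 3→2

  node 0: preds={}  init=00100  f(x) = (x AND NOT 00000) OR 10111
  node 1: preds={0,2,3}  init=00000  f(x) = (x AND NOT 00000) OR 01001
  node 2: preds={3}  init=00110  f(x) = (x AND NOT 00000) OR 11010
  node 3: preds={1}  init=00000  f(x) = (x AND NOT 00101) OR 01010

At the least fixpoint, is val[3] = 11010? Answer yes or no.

yes

Worklist (6 pops):
  #1 pop 0: in=00000 → 10111 (was 00100); enqueue []
  #2 pop 1: in=10111 → 11111 (was 00000); enqueue []
  #3 pop 2: in=00000 → 11110 (was 00110); enqueue [1]
  #4 pop 3: in=11111 → 11010 (was 00000); enqueue [2]
  #5 pop 1: in=11111 → 11111 (no change)
  #6 pop 2: in=11010 → 11110 (no change)

Fixpoint:
  val[0] = 10111
  val[1] = 11111
  val[2] = 11110
  val[3] = 11010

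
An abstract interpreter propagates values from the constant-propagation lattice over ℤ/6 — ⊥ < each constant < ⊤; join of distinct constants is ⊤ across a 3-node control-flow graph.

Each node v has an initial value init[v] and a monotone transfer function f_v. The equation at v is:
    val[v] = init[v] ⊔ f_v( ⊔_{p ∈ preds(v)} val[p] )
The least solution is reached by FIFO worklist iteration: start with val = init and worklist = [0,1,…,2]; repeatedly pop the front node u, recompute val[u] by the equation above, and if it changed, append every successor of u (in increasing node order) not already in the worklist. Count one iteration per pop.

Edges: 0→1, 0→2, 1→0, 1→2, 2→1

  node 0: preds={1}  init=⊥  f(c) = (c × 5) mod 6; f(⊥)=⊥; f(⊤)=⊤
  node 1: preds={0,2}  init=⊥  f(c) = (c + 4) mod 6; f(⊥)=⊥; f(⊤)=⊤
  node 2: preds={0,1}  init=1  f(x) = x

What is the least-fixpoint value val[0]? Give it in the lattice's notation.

Trace (9 dequeues):
  [1] u=0 | in ⊥ | out ⊥ | ==
  [2] u=1 | in 1 | out 5 | prev ⊥ | push {0}
  [3] u=2 | in 5 | out ⊤ | prev 1 | push {1}
  [4] u=0 | in 5 | out 1 | prev ⊥ | push {2}
  [5] u=1 | in ⊤ | out ⊤ | prev 5 | push {0}
  [6] u=2 | in ⊤ | out ⊤ | ==
  [7] u=0 | in ⊤ | out ⊤ | prev 1 | push {1,2}
  [8] u=1 | in ⊤ | out ⊤ | ==
  [9] u=2 | in ⊤ | out ⊤ | ==

Converged values:
  [0] ⊤
  [1] ⊤
  [2] ⊤

⊤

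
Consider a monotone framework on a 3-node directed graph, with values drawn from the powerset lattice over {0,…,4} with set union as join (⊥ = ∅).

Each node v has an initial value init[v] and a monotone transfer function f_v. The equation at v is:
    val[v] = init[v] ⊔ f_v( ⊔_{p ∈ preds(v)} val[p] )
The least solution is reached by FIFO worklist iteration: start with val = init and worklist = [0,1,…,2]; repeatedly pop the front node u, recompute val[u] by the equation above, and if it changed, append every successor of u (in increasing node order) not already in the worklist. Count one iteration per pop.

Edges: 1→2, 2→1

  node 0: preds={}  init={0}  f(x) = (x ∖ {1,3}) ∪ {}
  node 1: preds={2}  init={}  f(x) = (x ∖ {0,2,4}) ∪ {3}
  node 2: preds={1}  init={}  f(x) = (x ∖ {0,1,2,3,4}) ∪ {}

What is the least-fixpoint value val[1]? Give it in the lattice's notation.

{3}

Iteration log — 3 steps:
  step 1. node 0  ⊔preds={}  new={0}  stable
  step 2. node 1  ⊔preds={}  new={3}  old={}  +wl: 
  step 3. node 2  ⊔preds={3}  new={}  stable

Least fixpoint reached:
  node 0: {0}
  node 1: {3}
  node 2: {}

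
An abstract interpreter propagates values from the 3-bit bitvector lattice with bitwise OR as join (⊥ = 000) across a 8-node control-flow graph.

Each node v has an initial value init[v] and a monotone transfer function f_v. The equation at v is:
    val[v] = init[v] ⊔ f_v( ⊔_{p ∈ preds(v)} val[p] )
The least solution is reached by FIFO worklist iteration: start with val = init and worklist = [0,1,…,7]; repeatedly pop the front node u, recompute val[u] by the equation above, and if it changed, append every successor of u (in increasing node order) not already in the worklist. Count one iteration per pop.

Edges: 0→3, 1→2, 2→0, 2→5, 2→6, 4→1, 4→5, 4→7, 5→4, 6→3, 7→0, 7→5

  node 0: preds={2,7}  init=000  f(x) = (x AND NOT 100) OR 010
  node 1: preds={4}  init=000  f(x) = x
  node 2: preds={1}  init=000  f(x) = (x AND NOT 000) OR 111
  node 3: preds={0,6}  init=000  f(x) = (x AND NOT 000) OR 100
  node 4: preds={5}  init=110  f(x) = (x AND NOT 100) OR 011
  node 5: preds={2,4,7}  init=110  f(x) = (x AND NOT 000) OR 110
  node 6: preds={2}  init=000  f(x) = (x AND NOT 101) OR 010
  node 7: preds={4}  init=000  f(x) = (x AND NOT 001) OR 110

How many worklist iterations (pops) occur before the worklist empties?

Worklist (14 pops):
  #1 pop 0: in=000 → 010 (was 000); enqueue []
  #2 pop 1: in=110 → 110 (was 000); enqueue []
  #3 pop 2: in=110 → 111 (was 000); enqueue [0]
  #4 pop 3: in=010 → 110 (was 000); enqueue []
  #5 pop 4: in=110 → 111 (was 110); enqueue [1]
  #6 pop 5: in=111 → 111 (was 110); enqueue [4]
  #7 pop 6: in=111 → 010 (was 000); enqueue [3]
  #8 pop 7: in=111 → 110 (was 000); enqueue [5]
  #9 pop 0: in=111 → 011 (was 010); enqueue []
  #10 pop 1: in=111 → 111 (was 110); enqueue [2]
  #11 pop 4: in=111 → 111 (no change)
  #12 pop 3: in=011 → 111 (was 110); enqueue []
  #13 pop 5: in=111 → 111 (no change)
  #14 pop 2: in=111 → 111 (no change)

Fixpoint:
  val[0] = 011
  val[1] = 111
  val[2] = 111
  val[3] = 111
  val[4] = 111
  val[5] = 111
  val[6] = 010
  val[7] = 110

14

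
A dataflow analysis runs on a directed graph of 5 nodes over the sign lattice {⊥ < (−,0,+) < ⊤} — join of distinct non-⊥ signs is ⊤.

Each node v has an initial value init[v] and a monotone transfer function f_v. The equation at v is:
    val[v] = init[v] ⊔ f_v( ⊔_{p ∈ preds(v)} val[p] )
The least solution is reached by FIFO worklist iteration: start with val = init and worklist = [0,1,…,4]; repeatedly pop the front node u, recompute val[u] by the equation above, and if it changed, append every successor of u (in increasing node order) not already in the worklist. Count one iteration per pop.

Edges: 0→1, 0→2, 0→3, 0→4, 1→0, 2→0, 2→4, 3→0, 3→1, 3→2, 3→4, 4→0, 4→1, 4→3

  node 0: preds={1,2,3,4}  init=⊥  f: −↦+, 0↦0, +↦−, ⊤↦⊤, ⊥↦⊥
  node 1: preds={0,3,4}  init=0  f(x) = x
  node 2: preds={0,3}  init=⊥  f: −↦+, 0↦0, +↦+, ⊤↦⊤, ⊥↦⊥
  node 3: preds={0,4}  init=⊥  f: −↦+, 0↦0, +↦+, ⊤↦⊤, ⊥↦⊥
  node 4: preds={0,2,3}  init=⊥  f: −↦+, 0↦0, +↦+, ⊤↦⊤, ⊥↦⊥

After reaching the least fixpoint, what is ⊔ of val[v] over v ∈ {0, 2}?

0

Trace (9 dequeues):
  [1] u=0 | in 0 | out 0 | prev ⊥ | push {}
  [2] u=1 | in 0 | out 0 | ==
  [3] u=2 | in 0 | out 0 | prev ⊥ | push {0}
  [4] u=3 | in 0 | out 0 | prev ⊥ | push {1,2}
  [5] u=4 | in 0 | out 0 | prev ⊥ | push {3}
  [6] u=0 | in 0 | out 0 | ==
  [7] u=1 | in 0 | out 0 | ==
  [8] u=2 | in 0 | out 0 | ==
  [9] u=3 | in 0 | out 0 | ==

Converged values:
  [0] 0
  [1] 0
  [2] 0
  [3] 0
  [4] 0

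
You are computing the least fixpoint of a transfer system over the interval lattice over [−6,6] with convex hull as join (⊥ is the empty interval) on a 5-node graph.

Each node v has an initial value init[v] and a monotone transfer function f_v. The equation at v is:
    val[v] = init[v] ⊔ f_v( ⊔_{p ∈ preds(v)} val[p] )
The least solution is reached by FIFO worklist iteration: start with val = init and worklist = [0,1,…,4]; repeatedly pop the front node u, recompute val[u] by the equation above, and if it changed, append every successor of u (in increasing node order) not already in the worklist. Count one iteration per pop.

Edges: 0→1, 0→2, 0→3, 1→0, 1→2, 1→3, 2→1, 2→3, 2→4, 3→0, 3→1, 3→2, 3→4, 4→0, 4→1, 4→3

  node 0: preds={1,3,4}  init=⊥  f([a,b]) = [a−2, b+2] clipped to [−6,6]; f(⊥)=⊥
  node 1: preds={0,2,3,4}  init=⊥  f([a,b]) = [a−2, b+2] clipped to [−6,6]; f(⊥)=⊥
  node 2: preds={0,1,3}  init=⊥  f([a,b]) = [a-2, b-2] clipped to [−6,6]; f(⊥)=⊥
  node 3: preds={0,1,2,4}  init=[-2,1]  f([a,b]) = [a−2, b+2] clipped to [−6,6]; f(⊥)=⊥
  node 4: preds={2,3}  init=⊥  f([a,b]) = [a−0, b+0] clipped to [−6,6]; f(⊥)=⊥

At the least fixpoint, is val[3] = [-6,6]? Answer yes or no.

yes

Worklist (12 pops):
  #1 pop 0: in=[-2,1] → [-4,3] (was ⊥); enqueue []
  #2 pop 1: in=[-4,3] → [-6,5] (was ⊥); enqueue [0]
  #3 pop 2: in=[-6,5] → [-6,3] (was ⊥); enqueue [1]
  #4 pop 3: in=[-6,5] → [-6,6] (was [-2,1]); enqueue [2]
  #5 pop 4: in=[-6,6] → [-6,6] (was ⊥); enqueue [3]
  #6 pop 0: in=[-6,6] → [-6,6] (was [-4,3]); enqueue []
  #7 pop 1: in=[-6,6] → [-6,6] (was [-6,5]); enqueue [0]
  #8 pop 2: in=[-6,6] → [-6,4] (was [-6,3]); enqueue [1,4]
  #9 pop 3: in=[-6,6] → [-6,6] (no change)
  #10 pop 0: in=[-6,6] → [-6,6] (no change)
  #11 pop 1: in=[-6,6] → [-6,6] (no change)
  #12 pop 4: in=[-6,6] → [-6,6] (no change)

Fixpoint:
  val[0] = [-6,6]
  val[1] = [-6,6]
  val[2] = [-6,4]
  val[3] = [-6,6]
  val[4] = [-6,6]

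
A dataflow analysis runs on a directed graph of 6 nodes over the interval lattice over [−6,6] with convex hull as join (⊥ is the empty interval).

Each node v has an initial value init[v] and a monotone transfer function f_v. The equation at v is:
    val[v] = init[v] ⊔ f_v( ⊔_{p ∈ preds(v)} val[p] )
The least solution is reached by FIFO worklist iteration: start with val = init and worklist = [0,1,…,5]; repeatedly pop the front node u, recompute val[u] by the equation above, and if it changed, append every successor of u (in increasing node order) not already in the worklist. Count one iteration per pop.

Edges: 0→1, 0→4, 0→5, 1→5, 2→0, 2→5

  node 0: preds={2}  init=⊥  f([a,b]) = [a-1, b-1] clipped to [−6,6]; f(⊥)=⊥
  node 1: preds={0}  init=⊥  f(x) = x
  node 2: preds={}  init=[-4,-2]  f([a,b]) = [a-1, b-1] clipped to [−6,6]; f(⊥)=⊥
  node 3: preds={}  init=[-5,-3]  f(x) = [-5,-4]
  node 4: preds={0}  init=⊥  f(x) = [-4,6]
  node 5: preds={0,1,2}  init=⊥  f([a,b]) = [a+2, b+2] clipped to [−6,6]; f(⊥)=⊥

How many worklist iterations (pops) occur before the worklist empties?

Iteration log — 6 steps:
  step 1. node 0  ⊔preds=[-4,-2]  new=[-5,-3]  old=⊥  +wl: 
  step 2. node 1  ⊔preds=[-5,-3]  new=[-5,-3]  old=⊥  +wl: 
  step 3. node 2  ⊔preds=⊥  new=[-4,-2]  stable
  step 4. node 3  ⊔preds=⊥  new=[-5,-3]  stable
  step 5. node 4  ⊔preds=[-5,-3]  new=[-4,6]  old=⊥  +wl: 
  step 6. node 5  ⊔preds=[-5,-2]  new=[-3,0]  old=⊥  +wl: 

Least fixpoint reached:
  node 0: [-5,-3]
  node 1: [-5,-3]
  node 2: [-4,-2]
  node 3: [-5,-3]
  node 4: [-4,6]
  node 5: [-3,0]

6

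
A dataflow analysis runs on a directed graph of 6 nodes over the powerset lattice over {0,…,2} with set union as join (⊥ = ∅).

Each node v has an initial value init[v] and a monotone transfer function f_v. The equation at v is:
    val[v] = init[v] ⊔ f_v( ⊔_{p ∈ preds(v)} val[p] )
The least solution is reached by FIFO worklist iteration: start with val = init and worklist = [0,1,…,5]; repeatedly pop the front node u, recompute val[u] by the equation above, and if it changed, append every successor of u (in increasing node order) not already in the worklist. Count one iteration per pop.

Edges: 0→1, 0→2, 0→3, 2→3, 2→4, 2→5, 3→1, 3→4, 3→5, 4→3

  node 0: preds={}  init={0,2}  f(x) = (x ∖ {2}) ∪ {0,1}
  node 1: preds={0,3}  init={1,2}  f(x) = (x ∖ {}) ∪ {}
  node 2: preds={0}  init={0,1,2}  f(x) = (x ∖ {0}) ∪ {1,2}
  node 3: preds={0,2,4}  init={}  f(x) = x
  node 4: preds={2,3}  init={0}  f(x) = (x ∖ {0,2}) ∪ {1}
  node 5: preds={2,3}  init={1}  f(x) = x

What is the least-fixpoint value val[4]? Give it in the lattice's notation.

{0,1}

Iteration log — 8 steps:
  step 1. node 0  ⊔preds={}  new={0,1,2}  old={0,2}  +wl: 
  step 2. node 1  ⊔preds={0,1,2}  new={0,1,2}  old={1,2}  +wl: 
  step 3. node 2  ⊔preds={0,1,2}  new={0,1,2}  stable
  step 4. node 3  ⊔preds={0,1,2}  new={0,1,2}  old={}  +wl: 1
  step 5. node 4  ⊔preds={0,1,2}  new={0,1}  old={0}  +wl: 3
  step 6. node 5  ⊔preds={0,1,2}  new={0,1,2}  old={1}  +wl: 
  step 7. node 1  ⊔preds={0,1,2}  new={0,1,2}  stable
  step 8. node 3  ⊔preds={0,1,2}  new={0,1,2}  stable

Least fixpoint reached:
  node 0: {0,1,2}
  node 1: {0,1,2}
  node 2: {0,1,2}
  node 3: {0,1,2}
  node 4: {0,1}
  node 5: {0,1,2}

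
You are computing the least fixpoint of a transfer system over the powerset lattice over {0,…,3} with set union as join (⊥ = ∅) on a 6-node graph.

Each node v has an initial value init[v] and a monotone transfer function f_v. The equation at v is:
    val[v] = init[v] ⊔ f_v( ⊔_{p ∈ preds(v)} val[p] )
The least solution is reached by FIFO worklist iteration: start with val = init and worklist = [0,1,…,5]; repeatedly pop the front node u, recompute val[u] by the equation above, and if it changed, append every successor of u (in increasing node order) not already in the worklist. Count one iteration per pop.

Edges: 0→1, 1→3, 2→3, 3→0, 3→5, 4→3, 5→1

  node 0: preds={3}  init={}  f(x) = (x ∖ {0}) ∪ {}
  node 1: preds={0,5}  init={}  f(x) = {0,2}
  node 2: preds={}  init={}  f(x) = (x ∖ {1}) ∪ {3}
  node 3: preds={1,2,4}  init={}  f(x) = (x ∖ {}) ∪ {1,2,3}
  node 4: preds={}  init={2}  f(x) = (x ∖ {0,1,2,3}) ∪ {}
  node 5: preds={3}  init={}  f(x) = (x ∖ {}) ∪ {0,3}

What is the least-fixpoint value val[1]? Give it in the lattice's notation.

{0,2}

Worklist (8 pops):
  #1 pop 0: in={} → {} (no change)
  #2 pop 1: in={} → {0,2} (was {}); enqueue []
  #3 pop 2: in={} → {3} (was {}); enqueue []
  #4 pop 3: in={0,2,3} → {0,1,2,3} (was {}); enqueue [0]
  #5 pop 4: in={} → {2} (no change)
  #6 pop 5: in={0,1,2,3} → {0,1,2,3} (was {}); enqueue [1]
  #7 pop 0: in={0,1,2,3} → {1,2,3} (was {}); enqueue []
  #8 pop 1: in={0,1,2,3} → {0,2} (no change)

Fixpoint:
  val[0] = {1,2,3}
  val[1] = {0,2}
  val[2] = {3}
  val[3] = {0,1,2,3}
  val[4] = {2}
  val[5] = {0,1,2,3}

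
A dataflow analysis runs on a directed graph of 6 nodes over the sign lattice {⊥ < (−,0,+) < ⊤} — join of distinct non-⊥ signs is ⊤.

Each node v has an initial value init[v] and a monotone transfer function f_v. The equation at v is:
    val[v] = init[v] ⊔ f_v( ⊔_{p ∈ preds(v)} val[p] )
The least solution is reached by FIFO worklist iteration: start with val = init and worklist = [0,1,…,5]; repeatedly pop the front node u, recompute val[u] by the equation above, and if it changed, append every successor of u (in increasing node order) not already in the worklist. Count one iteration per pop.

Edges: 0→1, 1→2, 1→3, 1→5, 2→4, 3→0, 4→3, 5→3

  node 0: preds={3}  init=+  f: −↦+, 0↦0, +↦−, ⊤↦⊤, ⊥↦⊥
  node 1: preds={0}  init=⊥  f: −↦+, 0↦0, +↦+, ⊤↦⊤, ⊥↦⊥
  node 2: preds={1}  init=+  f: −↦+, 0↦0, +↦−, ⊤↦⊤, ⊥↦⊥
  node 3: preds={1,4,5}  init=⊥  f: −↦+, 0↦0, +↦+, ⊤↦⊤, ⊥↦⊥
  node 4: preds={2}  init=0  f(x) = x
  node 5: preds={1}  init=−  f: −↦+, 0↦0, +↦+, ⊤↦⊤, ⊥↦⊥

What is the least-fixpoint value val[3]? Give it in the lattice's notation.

⊤

Iteration log — 12 steps:
  step 1. node 0  ⊔preds=⊥  new=+  stable
  step 2. node 1  ⊔preds=+  new=+  old=⊥  +wl: 
  step 3. node 2  ⊔preds=+  new=⊤  old=+  +wl: 
  step 4. node 3  ⊔preds=⊤  new=⊤  old=⊥  +wl: 0
  step 5. node 4  ⊔preds=⊤  new=⊤  old=0  +wl: 3
  step 6. node 5  ⊔preds=+  new=⊤  old=−  +wl: 
  step 7. node 0  ⊔preds=⊤  new=⊤  old=+  +wl: 1
  step 8. node 3  ⊔preds=⊤  new=⊤  stable
  step 9. node 1  ⊔preds=⊤  new=⊤  old=+  +wl: 2,3,5
  step 10. node 2  ⊔preds=⊤  new=⊤  stable
  step 11. node 3  ⊔preds=⊤  new=⊤  stable
  step 12. node 5  ⊔preds=⊤  new=⊤  stable

Least fixpoint reached:
  node 0: ⊤
  node 1: ⊤
  node 2: ⊤
  node 3: ⊤
  node 4: ⊤
  node 5: ⊤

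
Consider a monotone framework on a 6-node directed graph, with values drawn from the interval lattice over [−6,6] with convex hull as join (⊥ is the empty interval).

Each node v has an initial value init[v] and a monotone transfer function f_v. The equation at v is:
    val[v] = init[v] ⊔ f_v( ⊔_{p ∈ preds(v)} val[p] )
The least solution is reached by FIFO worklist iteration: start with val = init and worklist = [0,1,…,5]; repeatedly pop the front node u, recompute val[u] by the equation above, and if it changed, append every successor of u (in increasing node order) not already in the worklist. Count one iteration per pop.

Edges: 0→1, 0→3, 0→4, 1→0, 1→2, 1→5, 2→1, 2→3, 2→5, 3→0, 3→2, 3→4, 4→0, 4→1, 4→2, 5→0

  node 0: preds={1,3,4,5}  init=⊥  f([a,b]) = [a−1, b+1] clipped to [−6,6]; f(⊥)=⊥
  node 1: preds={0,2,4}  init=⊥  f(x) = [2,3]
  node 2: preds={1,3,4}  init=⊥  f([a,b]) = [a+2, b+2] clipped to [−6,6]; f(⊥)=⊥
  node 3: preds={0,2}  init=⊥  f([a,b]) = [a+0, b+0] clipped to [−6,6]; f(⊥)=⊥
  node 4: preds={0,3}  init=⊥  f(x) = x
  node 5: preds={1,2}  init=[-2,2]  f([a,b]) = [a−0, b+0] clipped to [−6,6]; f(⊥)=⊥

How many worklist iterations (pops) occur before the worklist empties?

31

Worklist (31 pops):
  #1 pop 0: in=[-2,2] → [-3,3] (was ⊥); enqueue []
  #2 pop 1: in=[-3,3] → [2,3] (was ⊥); enqueue [0]
  #3 pop 2: in=[2,3] → [4,5] (was ⊥); enqueue [1]
  #4 pop 3: in=[-3,5] → [-3,5] (was ⊥); enqueue [2]
  #5 pop 4: in=[-3,5] → [-3,5] (was ⊥); enqueue []
  #6 pop 5: in=[2,5] → [-2,5] (was [-2,2]); enqueue []
  #7 pop 0: in=[-3,5] → [-4,6] (was [-3,3]); enqueue [3,4]
  #8 pop 1: in=[-4,6] → [2,3] (no change)
  #9 pop 2: in=[-3,5] → [-1,6] (was [4,5]); enqueue [1,5]
  #10 pop 3: in=[-4,6] → [-4,6] (was [-3,5]); enqueue [0,2]
  #11 pop 4: in=[-4,6] → [-4,6] (was [-3,5]); enqueue []
  #12 pop 1: in=[-4,6] → [2,3] (no change)
  #13 pop 5: in=[-1,6] → [-2,6] (was [-2,5]); enqueue []
  #14 pop 0: in=[-4,6] → [-5,6] (was [-4,6]); enqueue [1,3,4]
  #15 pop 2: in=[-4,6] → [-2,6] (was [-1,6]); enqueue [5]
  #16 pop 1: in=[-5,6] → [2,3] (no change)
  #17 pop 3: in=[-5,6] → [-5,6] (was [-4,6]); enqueue [0,2]
  #18 pop 4: in=[-5,6] → [-5,6] (was [-4,6]); enqueue [1]
  #19 pop 5: in=[-2,6] → [-2,6] (no change)
  #20 pop 0: in=[-5,6] → [-6,6] (was [-5,6]); enqueue [3,4]
  #21 pop 2: in=[-5,6] → [-3,6] (was [-2,6]); enqueue [5]
  #22 pop 1: in=[-6,6] → [2,3] (no change)
  #23 pop 3: in=[-6,6] → [-6,6] (was [-5,6]); enqueue [0,2]
  #24 pop 4: in=[-6,6] → [-6,6] (was [-5,6]); enqueue [1]
  #25 pop 5: in=[-3,6] → [-3,6] (was [-2,6]); enqueue []
  #26 pop 0: in=[-6,6] → [-6,6] (no change)
  #27 pop 2: in=[-6,6] → [-4,6] (was [-3,6]); enqueue [3,5]
  #28 pop 1: in=[-6,6] → [2,3] (no change)
  #29 pop 3: in=[-6,6] → [-6,6] (no change)
  #30 pop 5: in=[-4,6] → [-4,6] (was [-3,6]); enqueue [0]
  #31 pop 0: in=[-6,6] → [-6,6] (no change)

Fixpoint:
  val[0] = [-6,6]
  val[1] = [2,3]
  val[2] = [-4,6]
  val[3] = [-6,6]
  val[4] = [-6,6]
  val[5] = [-4,6]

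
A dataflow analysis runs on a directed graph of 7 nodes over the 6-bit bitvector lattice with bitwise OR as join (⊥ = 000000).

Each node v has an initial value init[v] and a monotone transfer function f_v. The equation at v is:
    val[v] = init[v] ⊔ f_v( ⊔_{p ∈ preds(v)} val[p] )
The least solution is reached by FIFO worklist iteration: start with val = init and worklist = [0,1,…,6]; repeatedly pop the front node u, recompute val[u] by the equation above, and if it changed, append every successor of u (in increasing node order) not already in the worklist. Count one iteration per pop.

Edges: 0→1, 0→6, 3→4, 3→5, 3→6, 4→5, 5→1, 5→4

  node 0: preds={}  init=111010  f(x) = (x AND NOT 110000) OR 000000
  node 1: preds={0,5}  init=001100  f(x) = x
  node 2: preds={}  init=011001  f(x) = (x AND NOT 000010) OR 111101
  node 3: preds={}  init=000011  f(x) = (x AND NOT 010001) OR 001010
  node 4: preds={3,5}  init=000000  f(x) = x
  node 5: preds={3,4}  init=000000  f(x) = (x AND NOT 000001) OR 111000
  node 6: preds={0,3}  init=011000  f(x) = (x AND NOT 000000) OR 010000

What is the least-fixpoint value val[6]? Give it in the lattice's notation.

Iteration log — 10 steps:
  step 1. node 0  ⊔preds=000000  new=111010  stable
  step 2. node 1  ⊔preds=111010  new=111110  old=001100  +wl: 
  step 3. node 2  ⊔preds=000000  new=111101  old=011001  +wl: 
  step 4. node 3  ⊔preds=000000  new=001011  old=000011  +wl: 
  step 5. node 4  ⊔preds=001011  new=001011  old=000000  +wl: 
  step 6. node 5  ⊔preds=001011  new=111010  old=000000  +wl: 1,4
  step 7. node 6  ⊔preds=111011  new=111011  old=011000  +wl: 
  step 8. node 1  ⊔preds=111010  new=111110  stable
  step 9. node 4  ⊔preds=111011  new=111011  old=001011  +wl: 5
  step 10. node 5  ⊔preds=111011  new=111010  stable

Least fixpoint reached:
  node 0: 111010
  node 1: 111110
  node 2: 111101
  node 3: 001011
  node 4: 111011
  node 5: 111010
  node 6: 111011

111011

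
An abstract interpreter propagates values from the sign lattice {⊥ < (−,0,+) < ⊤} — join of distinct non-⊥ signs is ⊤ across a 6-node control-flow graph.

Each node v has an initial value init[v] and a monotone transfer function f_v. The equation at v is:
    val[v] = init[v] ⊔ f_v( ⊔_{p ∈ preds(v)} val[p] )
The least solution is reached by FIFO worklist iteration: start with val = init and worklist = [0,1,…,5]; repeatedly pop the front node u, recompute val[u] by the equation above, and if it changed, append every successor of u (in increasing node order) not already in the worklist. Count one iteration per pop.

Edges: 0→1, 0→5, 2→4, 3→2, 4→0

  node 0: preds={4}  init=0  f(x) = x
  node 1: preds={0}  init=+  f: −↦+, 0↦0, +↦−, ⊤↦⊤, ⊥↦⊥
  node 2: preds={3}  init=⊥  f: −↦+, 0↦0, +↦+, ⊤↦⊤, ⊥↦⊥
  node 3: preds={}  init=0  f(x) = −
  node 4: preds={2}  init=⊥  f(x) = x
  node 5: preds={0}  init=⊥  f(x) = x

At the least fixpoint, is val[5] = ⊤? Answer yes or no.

Trace (12 dequeues):
  [1] u=0 | in ⊥ | out 0 | ==
  [2] u=1 | in 0 | out ⊤ | prev + | push {}
  [3] u=2 | in 0 | out 0 | prev ⊥ | push {}
  [4] u=3 | in ⊥ | out ⊤ | prev 0 | push {2}
  [5] u=4 | in 0 | out 0 | prev ⊥ | push {0}
  [6] u=5 | in 0 | out 0 | prev ⊥ | push {}
  [7] u=2 | in ⊤ | out ⊤ | prev 0 | push {4}
  [8] u=0 | in 0 | out 0 | ==
  [9] u=4 | in ⊤ | out ⊤ | prev 0 | push {0}
  [10] u=0 | in ⊤ | out ⊤ | prev 0 | push {1,5}
  [11] u=1 | in ⊤ | out ⊤ | ==
  [12] u=5 | in ⊤ | out ⊤ | prev 0 | push {}

Converged values:
  [0] ⊤
  [1] ⊤
  [2] ⊤
  [3] ⊤
  [4] ⊤
  [5] ⊤

yes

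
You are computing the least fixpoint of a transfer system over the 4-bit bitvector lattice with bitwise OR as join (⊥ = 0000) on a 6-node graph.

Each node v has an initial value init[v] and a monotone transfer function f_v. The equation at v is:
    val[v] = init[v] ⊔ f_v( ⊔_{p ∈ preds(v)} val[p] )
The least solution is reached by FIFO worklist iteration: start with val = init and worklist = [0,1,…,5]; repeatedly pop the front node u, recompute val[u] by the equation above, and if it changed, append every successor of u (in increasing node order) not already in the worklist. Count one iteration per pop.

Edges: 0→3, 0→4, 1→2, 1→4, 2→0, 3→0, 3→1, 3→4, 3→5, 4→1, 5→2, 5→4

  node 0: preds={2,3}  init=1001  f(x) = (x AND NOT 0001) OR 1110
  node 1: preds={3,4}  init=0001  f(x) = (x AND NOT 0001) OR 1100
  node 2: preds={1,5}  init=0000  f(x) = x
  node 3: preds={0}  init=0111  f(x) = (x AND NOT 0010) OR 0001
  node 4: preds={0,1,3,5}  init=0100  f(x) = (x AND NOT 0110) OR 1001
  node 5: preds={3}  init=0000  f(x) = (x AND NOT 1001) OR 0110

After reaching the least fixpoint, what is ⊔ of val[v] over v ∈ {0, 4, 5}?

Worklist (10 pops):
  #1 pop 0: in=0111 → 1111 (was 1001); enqueue []
  #2 pop 1: in=0111 → 1111 (was 0001); enqueue []
  #3 pop 2: in=1111 → 1111 (was 0000); enqueue [0]
  #4 pop 3: in=1111 → 1111 (was 0111); enqueue [1]
  #5 pop 4: in=1111 → 1101 (was 0100); enqueue []
  #6 pop 5: in=1111 → 0110 (was 0000); enqueue [2,4]
  #7 pop 0: in=1111 → 1111 (no change)
  #8 pop 1: in=1111 → 1111 (no change)
  #9 pop 2: in=1111 → 1111 (no change)
  #10 pop 4: in=1111 → 1101 (no change)

Fixpoint:
  val[0] = 1111
  val[1] = 1111
  val[2] = 1111
  val[3] = 1111
  val[4] = 1101
  val[5] = 0110

1111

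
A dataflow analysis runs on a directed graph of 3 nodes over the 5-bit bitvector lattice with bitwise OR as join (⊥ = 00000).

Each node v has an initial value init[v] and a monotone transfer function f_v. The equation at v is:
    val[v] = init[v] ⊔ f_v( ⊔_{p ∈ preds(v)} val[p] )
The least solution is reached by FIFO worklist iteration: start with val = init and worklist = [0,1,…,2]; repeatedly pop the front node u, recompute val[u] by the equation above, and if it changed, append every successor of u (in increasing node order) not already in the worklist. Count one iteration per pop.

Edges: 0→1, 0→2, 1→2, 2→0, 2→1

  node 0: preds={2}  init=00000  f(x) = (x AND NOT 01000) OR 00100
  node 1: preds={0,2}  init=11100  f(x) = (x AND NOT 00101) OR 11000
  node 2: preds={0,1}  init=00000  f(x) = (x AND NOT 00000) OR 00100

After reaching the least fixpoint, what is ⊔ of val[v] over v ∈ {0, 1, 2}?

Worklist (6 pops):
  #1 pop 0: in=00000 → 00100 (was 00000); enqueue []
  #2 pop 1: in=00100 → 11100 (no change)
  #3 pop 2: in=11100 → 11100 (was 00000); enqueue [0,1]
  #4 pop 0: in=11100 → 10100 (was 00100); enqueue [2]
  #5 pop 1: in=11100 → 11100 (no change)
  #6 pop 2: in=11100 → 11100 (no change)

Fixpoint:
  val[0] = 10100
  val[1] = 11100
  val[2] = 11100

11100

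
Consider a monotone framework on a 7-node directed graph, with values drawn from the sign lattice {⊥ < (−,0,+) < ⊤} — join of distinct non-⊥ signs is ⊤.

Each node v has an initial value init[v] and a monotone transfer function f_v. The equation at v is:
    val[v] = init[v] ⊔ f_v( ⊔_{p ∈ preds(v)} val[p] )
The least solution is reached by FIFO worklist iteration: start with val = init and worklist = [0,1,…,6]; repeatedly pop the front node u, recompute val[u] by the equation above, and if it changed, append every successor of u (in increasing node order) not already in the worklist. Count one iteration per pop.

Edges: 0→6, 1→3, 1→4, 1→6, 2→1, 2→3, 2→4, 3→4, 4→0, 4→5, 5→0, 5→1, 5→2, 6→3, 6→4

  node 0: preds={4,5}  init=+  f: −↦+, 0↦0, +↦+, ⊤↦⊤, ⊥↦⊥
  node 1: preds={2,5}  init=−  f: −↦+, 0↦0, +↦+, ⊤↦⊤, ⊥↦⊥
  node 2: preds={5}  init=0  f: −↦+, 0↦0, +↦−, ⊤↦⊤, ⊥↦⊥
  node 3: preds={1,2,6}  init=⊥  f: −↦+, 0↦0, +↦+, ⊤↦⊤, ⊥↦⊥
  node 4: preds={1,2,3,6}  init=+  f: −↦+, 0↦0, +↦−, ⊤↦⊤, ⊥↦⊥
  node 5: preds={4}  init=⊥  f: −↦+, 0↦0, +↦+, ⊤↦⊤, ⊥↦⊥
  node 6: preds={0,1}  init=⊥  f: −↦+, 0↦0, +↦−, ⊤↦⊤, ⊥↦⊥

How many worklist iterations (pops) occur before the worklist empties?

Trace (14 dequeues):
  [1] u=0 | in + | out + | ==
  [2] u=1 | in 0 | out ⊤ | prev − | push {}
  [3] u=2 | in ⊥ | out 0 | ==
  [4] u=3 | in ⊤ | out ⊤ | prev ⊥ | push {}
  [5] u=4 | in ⊤ | out ⊤ | prev + | push {0}
  [6] u=5 | in ⊤ | out ⊤ | prev ⊥ | push {1,2}
  [7] u=6 | in ⊤ | out ⊤ | prev ⊥ | push {3,4}
  [8] u=0 | in ⊤ | out ⊤ | prev + | push {6}
  [9] u=1 | in ⊤ | out ⊤ | ==
  [10] u=2 | in ⊤ | out ⊤ | prev 0 | push {1}
  [11] u=3 | in ⊤ | out ⊤ | ==
  [12] u=4 | in ⊤ | out ⊤ | ==
  [13] u=6 | in ⊤ | out ⊤ | ==
  [14] u=1 | in ⊤ | out ⊤ | ==

Converged values:
  [0] ⊤
  [1] ⊤
  [2] ⊤
  [3] ⊤
  [4] ⊤
  [5] ⊤
  [6] ⊤

14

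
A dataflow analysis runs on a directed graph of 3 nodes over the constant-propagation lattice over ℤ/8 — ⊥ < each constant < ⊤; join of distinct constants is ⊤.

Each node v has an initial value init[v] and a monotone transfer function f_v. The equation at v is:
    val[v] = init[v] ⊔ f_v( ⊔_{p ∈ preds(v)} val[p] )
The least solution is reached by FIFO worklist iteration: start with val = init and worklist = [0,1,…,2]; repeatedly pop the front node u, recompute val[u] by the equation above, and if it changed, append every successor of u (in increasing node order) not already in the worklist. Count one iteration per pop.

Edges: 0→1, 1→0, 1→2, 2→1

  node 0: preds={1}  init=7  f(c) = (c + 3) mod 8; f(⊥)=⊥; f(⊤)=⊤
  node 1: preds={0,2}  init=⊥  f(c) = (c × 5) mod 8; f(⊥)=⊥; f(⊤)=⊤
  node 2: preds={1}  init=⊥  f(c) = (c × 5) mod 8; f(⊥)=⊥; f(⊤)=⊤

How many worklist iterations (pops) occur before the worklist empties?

8

Trace (8 dequeues):
  [1] u=0 | in ⊥ | out 7 | ==
  [2] u=1 | in 7 | out 3 | prev ⊥ | push {0}
  [3] u=2 | in 3 | out 7 | prev ⊥ | push {1}
  [4] u=0 | in 3 | out ⊤ | prev 7 | push {}
  [5] u=1 | in ⊤ | out ⊤ | prev 3 | push {0,2}
  [6] u=0 | in ⊤ | out ⊤ | ==
  [7] u=2 | in ⊤ | out ⊤ | prev 7 | push {1}
  [8] u=1 | in ⊤ | out ⊤ | ==

Converged values:
  [0] ⊤
  [1] ⊤
  [2] ⊤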